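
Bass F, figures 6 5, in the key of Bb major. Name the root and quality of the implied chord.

D minor seventh

The figures 6 5 indicate a seventh chord in first inversion.
In first inversion the root lies a sixth above the bass: a sixth above F in Bb major is D.
The chord tones are F, A, C, D, giving D minor seventh.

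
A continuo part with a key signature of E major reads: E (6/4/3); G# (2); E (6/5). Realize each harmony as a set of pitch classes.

E (6/4/3): E, G#, A, C#.
G# (6/4/2): G#, A, C#, E.
E (6/5/3): E, G#, B, C#.

E, G#, A, C# | G#, A, C#, E | E, G#, B, C#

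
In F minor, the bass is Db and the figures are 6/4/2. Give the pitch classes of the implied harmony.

Db, Eb, G, Bb

A second above Db in this key is Eb.
A fourth above Db in this key is G.
A sixth above Db in this key is Bb.
Together with the bass Db, this spells Eb dominant seventh in third inversion.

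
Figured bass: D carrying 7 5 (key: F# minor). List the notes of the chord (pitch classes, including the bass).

D, F#, A, C#

The written figures 7 5 are shorthand for 7/5/3: the 3 is implied.
A third above D in this key is F#.
A fifth above D in this key is A.
A seventh above D in this key is C#.
Together with the bass D, this spells D major seventh in root position.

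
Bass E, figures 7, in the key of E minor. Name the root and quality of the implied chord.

E minor seventh

The figures 7 indicate a seventh chord in root position.
In root position the bass is the root, so the root is E.
The chord tones are E, G, B, D, giving E minor seventh.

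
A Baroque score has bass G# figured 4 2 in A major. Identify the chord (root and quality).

The figures 4 2 indicate a seventh chord in third inversion.
In third inversion the root lies a second above the bass: a second above G# in A major is A.
The chord tones are G#, A, C#, E, giving A major seventh.

A major seventh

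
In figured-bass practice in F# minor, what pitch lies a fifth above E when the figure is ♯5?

Counting 4 letter steps above E lands on B; in F# minor, that letter is B.
The #5 figure raises it a semitone, giving B#.

B#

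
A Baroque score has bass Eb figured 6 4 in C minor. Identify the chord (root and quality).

Ab major

The figures 6 4 indicate a triad in second inversion.
In second inversion the root lies a fourth above the bass: a fourth above Eb in C minor is Ab.
The chord tones are Eb, Ab, C, giving Ab major.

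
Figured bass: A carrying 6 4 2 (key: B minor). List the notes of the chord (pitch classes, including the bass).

A second above A in this key is B.
A fourth above A in this key is D.
A sixth above A in this key is F#.
Together with the bass A, this spells B minor seventh in third inversion.

A, B, D, F#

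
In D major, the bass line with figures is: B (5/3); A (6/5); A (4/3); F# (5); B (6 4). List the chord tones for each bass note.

B (5/3): B, D, F#.
A (6/5/3): A, C#, E, F#.
A (6/4/3): A, C#, D, F#.
F# (5/3): F#, A, C#.
B (6/4): B, E, G.

B, D, F# | A, C#, E, F# | A, C#, D, F# | F#, A, C# | B, E, G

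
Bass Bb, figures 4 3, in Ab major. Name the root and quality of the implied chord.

The figures 4 3 indicate a seventh chord in second inversion.
In second inversion the root lies a fourth above the bass: a fourth above Bb in Ab major is Eb.
The chord tones are Bb, Db, Eb, G, giving Eb dominant seventh.

Eb dominant seventh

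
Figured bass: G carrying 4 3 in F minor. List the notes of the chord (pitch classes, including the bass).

The written figures 4 3 are shorthand for 6/4/3: the 6 is implied.
A third above G in this key is Bb.
A fourth above G in this key is C.
A sixth above G in this key is Eb.
Together with the bass G, this spells C minor seventh in second inversion.

G, Bb, C, Eb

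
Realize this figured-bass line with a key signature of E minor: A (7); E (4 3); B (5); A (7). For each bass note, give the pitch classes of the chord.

A (7/5/3): A, C, E, G.
E (6/4/3): E, G, A, C.
B (5/3): B, D, F#.
A (7/5/3): A, C, E, G.

A, C, E, G | E, G, A, C | B, D, F# | A, C, E, G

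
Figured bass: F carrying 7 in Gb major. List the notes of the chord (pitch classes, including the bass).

The written figures 7 are shorthand for 7/5/3: the 5/3 are implied.
A third above F in this key is Ab.
A fifth above F in this key is Cb.
A seventh above F in this key is Eb.
Together with the bass F, this spells F half-diminished seventh in root position.

F, Ab, Cb, Eb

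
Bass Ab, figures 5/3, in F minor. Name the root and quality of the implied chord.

Ab major

The figures 5/3 indicate a triad in root position.
In root position the bass is the root, so the root is Ab.
The chord tones are Ab, C, Eb, giving Ab major.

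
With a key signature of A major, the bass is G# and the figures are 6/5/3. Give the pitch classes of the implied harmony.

G#, B, D, E

A third above G# in this key is B.
A fifth above G# in this key is D.
A sixth above G# in this key is E.
Together with the bass G#, this spells E dominant seventh in first inversion.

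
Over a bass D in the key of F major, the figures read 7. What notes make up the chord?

The written figures 7 are shorthand for 7/5/3: the 5/3 are implied.
A third above D in this key is F.
A fifth above D in this key is A.
A seventh above D in this key is C.
Together with the bass D, this spells D minor seventh in root position.

D, F, A, C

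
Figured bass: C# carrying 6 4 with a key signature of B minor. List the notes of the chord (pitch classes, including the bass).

C#, F#, A

A fourth above C# in this key is F#.
A sixth above C# in this key is A.
Together with the bass C#, this spells F# minor in second inversion.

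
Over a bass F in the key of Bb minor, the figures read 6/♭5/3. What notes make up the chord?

F, Ab, Cb, Db

A third above F in this key is Ab.
A fifth above F in this key is C, lowered to Cb by the flat.
A sixth above F in this key is Db.
Together with the bass F, this spells Db dominant seventh in first inversion.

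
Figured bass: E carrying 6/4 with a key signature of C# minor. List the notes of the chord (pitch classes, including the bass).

E, A, C#

A fourth above E in this key is A.
A sixth above E in this key is C#.
Together with the bass E, this spells A major in second inversion.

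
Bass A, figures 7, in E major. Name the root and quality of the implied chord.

A major seventh

The figures 7 indicate a seventh chord in root position.
In root position the bass is the root, so the root is A.
The chord tones are A, C#, E, G#, giving A major seventh.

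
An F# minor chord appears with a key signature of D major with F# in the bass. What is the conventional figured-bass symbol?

F# is the root of F# minor, so the chord is in root position.
A triad in root position is figured 5/3, conventionally abbreviated (no figures — root-position triad).

no figures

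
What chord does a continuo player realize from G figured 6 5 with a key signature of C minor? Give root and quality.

Eb major seventh

The figures 6 5 indicate a seventh chord in first inversion.
In first inversion the root lies a sixth above the bass: a sixth above G in C minor is Eb.
The chord tones are G, Bb, D, Eb, giving Eb major seventh.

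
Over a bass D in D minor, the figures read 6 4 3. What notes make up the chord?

D, F, G, Bb

A third above D in this key is F.
A fourth above D in this key is G.
A sixth above D in this key is Bb.
Together with the bass D, this spells G minor seventh in second inversion.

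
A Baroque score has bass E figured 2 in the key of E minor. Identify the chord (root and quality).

The figures 2 indicate a seventh chord in third inversion.
In third inversion the root lies a second above the bass: a second above E in E minor is F#.
The chord tones are E, F#, A, C, giving F# half-diminished seventh.

F# half-diminished seventh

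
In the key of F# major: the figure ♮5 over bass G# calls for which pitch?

Counting 4 letter steps above G# lands on D; in F# major, that letter is D#.
The ♮5 figure makes it natural, giving D.

D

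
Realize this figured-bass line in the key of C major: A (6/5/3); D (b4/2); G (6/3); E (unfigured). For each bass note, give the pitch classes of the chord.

A (6/5/3): A, C, E, F.
D (6/b4/2): D, E, Gb, B.
G (6/3): G, B, E.
E (5/3): E, G, B.

A, C, E, F | D, E, Gb, B | G, B, E | E, G, B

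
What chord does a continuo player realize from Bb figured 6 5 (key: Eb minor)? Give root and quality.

The figures 6 5 indicate a seventh chord in first inversion.
In first inversion the root lies a sixth above the bass: a sixth above Bb in Eb minor is Gb.
The chord tones are Bb, Db, F, Gb, giving Gb major seventh.

Gb major seventh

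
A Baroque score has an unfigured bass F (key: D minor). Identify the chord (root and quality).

F major

An unfigured bass indicates a triad in root position.
In root position the bass is the root, so the root is F.
The chord tones are F, A, C, giving F major.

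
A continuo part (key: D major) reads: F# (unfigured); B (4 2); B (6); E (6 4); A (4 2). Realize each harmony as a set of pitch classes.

F#, A, C# | B, C#, E, G | B, D, G | E, A, C# | A, B, D, F#

F# (5/3): F#, A, C#.
B (6/4/2): B, C#, E, G.
B (6/3): B, D, G.
E (6/4): E, A, C#.
A (6/4/2): A, B, D, F#.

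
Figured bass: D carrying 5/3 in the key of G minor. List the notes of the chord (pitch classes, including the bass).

D, F, A

A third above D in this key is F.
A fifth above D in this key is A.
Together with the bass D, this spells D minor in root position.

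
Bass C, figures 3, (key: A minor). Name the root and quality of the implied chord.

C major

The figures 3 indicate a triad in root position.
In root position the bass is the root, so the root is C.
The chord tones are C, E, G, giving C major.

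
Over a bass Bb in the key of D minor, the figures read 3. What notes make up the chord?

Bb, D, F

The written figures 3 are shorthand for 5/3: the 5 is implied.
A third above Bb in this key is D.
A fifth above Bb in this key is F.
Together with the bass Bb, this spells Bb major in root position.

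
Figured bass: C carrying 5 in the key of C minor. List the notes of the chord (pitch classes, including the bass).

The written figures 5 are shorthand for 5/3: the 3 is implied.
A third above C in this key is Eb.
A fifth above C in this key is G.
Together with the bass C, this spells C minor in root position.

C, Eb, G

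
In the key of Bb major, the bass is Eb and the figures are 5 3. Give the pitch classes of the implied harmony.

Eb, G, Bb

A third above Eb in this key is G.
A fifth above Eb in this key is Bb.
Together with the bass Eb, this spells Eb major in root position.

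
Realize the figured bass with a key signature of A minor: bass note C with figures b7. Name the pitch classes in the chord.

C, E, G, Bb

The written figures b7 are shorthand for 7/5/3: the 5/3 are implied.
A third above C in this key is E.
A fifth above C in this key is G.
A seventh above C in this key is B, lowered to Bb by the flat.
Together with the bass C, this spells C dominant seventh in root position.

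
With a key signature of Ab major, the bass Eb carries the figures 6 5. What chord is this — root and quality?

C minor seventh

The figures 6 5 indicate a seventh chord in first inversion.
In first inversion the root lies a sixth above the bass: a sixth above Eb in Ab major is C.
The chord tones are Eb, G, Bb, C, giving C minor seventh.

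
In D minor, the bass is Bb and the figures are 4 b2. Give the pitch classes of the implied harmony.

The written figures 4 b2 are shorthand for 6/4/2: the 6 is implied.
A second above Bb in this key is C, lowered to Cb by the flat.
A fourth above Bb in this key is E.
A sixth above Bb in this key is G.

Bb, Cb, E, G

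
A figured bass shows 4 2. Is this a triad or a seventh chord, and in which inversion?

4 2 is shorthand for 6/4/2.
Intervals of 6/4/2 above the bass form a seventh chord; the bass is the seventh, so this is third inversion.

seventh chord, third inversion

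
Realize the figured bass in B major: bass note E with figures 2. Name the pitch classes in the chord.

The written figures 2 are shorthand for 6/4/2: the 6/4 are implied.
A second above E in this key is F#.
A fourth above E in this key is A#.
A sixth above E in this key is C#.
Together with the bass E, this spells F# dominant seventh in third inversion.

E, F#, A#, C#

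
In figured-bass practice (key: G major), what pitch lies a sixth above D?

B

Counting 5 letter steps above D lands on B; in G major, that letter is B.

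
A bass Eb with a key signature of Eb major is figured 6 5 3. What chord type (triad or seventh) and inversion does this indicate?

seventh chord, first inversion

Intervals of 6/5/3 above the bass form a seventh chord; the bass is the third, so this is first inversion.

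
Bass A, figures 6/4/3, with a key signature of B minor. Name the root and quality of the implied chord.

The figures 6/4/3 indicate a seventh chord in second inversion.
In second inversion the root lies a fourth above the bass: a fourth above A in B minor is D.
The chord tones are A, C#, D, F#, giving D major seventh.

D major seventh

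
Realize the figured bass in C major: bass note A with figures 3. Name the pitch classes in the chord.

A, C, E

The written figures 3 are shorthand for 5/3: the 5 is implied.
A third above A in this key is C.
A fifth above A in this key is E.
Together with the bass A, this spells A minor in root position.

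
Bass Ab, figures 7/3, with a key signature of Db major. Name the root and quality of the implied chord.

Ab dominant seventh

The figures 7/3 indicate a seventh chord in root position.
In root position the bass is the root, so the root is Ab.
The chord tones are Ab, C, Eb, Gb, giving Ab dominant seventh.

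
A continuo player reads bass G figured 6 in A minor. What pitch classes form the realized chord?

G, B, E

The written figures 6 are shorthand for 6/3: the 3 is implied.
A third above G in this key is B.
A sixth above G in this key is E.
Together with the bass G, this spells E minor in first inversion.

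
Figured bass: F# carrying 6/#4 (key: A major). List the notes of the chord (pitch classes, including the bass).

F#, B#, D

A fourth above F# in this key is B, raised to B# by the sharp.
A sixth above F# in this key is D.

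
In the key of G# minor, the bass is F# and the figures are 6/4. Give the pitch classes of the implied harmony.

F#, B, D#

A fourth above F# in this key is B.
A sixth above F# in this key is D#.
Together with the bass F#, this spells B major in second inversion.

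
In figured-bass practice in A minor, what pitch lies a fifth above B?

Counting 4 letter steps above B lands on F; in A minor, that letter is F.

F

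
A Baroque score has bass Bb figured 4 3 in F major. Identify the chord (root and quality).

The figures 4 3 indicate a seventh chord in second inversion.
In second inversion the root lies a fourth above the bass: a fourth above Bb in F major is E.
The chord tones are Bb, D, E, G, giving E half-diminished seventh.

E half-diminished seventh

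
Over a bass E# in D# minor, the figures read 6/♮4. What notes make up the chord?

E#, A, C#

A fourth above E# in this key is A#, made natural (A) by the ♮ figure.
A sixth above E# in this key is C#.
Together with the bass E#, this spells A augmented in second inversion.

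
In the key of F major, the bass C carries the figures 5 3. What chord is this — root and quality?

The figures 5 3 indicate a triad in root position.
In root position the bass is the root, so the root is C.
The chord tones are C, E, G, giving C major.

C major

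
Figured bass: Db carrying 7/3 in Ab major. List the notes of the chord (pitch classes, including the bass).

Db, F, Ab, C

The written figures 7/3 are shorthand for 7/5/3: the 5 is implied.
A third above Db in this key is F.
A fifth above Db in this key is Ab.
A seventh above Db in this key is C.
Together with the bass Db, this spells Db major seventh in root position.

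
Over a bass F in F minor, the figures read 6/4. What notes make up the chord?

F, Bb, Db

A fourth above F in this key is Bb.
A sixth above F in this key is Db.
Together with the bass F, this spells Bb minor in second inversion.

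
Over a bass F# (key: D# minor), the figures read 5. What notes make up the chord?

The written figures 5 are shorthand for 5/3: the 3 is implied.
A third above F# in this key is A#.
A fifth above F# in this key is C#.
Together with the bass F#, this spells F# major in root position.

F#, A#, C#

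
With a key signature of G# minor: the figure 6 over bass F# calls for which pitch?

Counting 5 letter steps above F# lands on D; in G# minor, that letter is D#.

D#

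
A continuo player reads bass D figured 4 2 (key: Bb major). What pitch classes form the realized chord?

The written figures 4 2 are shorthand for 6/4/2: the 6 is implied.
A second above D in this key is Eb.
A fourth above D in this key is G.
A sixth above D in this key is Bb.
Together with the bass D, this spells Eb major seventh in third inversion.

D, Eb, G, Bb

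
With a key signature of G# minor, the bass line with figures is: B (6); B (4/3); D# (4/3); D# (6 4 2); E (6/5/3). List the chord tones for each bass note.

B (6/3): B, D#, G#.
B (6/4/3): B, D#, E, G#.
D# (6/4/3): D#, F#, G#, B.
D# (6/4/2): D#, E, G#, B.
E (6/5/3): E, G#, B, C#.

B, D#, G# | B, D#, E, G# | D#, F#, G#, B | D#, E, G#, B | E, G#, B, C#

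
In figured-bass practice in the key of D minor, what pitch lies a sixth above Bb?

Counting 5 letter steps above Bb lands on G; in D minor, that letter is G.

G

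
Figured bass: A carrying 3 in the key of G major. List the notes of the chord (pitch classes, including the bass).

A, C, E

The written figures 3 are shorthand for 5/3: the 5 is implied.
A third above A in this key is C.
A fifth above A in this key is E.
Together with the bass A, this spells A minor in root position.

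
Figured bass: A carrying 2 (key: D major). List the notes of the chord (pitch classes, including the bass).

The written figures 2 are shorthand for 6/4/2: the 6/4 are implied.
A second above A in this key is B.
A fourth above A in this key is D.
A sixth above A in this key is F#.
Together with the bass A, this spells B minor seventh in third inversion.

A, B, D, F#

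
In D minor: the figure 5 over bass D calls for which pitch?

Counting 4 letter steps above D lands on A; in D minor, that letter is A.

A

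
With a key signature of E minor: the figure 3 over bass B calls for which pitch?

D

Counting 2 letter steps above B lands on D; in E minor, that letter is D.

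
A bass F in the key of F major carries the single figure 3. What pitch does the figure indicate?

A

Counting 2 letter steps above F lands on A; in F major, that letter is A.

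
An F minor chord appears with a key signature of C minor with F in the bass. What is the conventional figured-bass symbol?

no figures

F is the root of F minor, so the chord is in root position.
A triad in root position is figured 5/3, conventionally abbreviated (no figures — root-position triad).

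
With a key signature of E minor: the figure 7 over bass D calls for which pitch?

C

Counting 6 letter steps above D lands on C; in E minor, that letter is C.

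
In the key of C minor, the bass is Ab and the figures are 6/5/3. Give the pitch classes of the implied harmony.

A third above Ab in this key is C.
A fifth above Ab in this key is Eb.
A sixth above Ab in this key is F.
Together with the bass Ab, this spells F minor seventh in first inversion.

Ab, C, Eb, F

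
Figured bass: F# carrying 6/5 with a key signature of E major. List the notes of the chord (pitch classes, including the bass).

The written figures 6/5 are shorthand for 6/5/3: the 3 is implied.
A third above F# in this key is A.
A fifth above F# in this key is C#.
A sixth above F# in this key is D#.
Together with the bass F#, this spells D# half-diminished seventh in first inversion.

F#, A, C#, D#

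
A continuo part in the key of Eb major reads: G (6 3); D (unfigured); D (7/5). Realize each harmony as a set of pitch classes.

G (6/3): G, Bb, Eb.
D (5/3): D, F, Ab.
D (7/5/3): D, F, Ab, C.

G, Bb, Eb | D, F, Ab | D, F, Ab, C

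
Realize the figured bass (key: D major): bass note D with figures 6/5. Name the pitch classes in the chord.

The written figures 6/5 are shorthand for 6/5/3: the 3 is implied.
A third above D in this key is F#.
A fifth above D in this key is A.
A sixth above D in this key is B.
Together with the bass D, this spells B minor seventh in first inversion.

D, F#, A, B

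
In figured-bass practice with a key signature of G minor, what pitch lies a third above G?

Counting 2 letter steps above G lands on B; in G minor, that letter is Bb.

Bb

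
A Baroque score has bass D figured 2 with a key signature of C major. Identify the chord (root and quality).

The figures 2 indicate a seventh chord in third inversion.
In third inversion the root lies a second above the bass: a second above D in C major is E.
The chord tones are D, E, G, B, giving E minor seventh.

E minor seventh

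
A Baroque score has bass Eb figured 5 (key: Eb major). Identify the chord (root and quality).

Eb major

The figures 5 indicate a triad in root position.
In root position the bass is the root, so the root is Eb.
The chord tones are Eb, G, Bb, giving Eb major.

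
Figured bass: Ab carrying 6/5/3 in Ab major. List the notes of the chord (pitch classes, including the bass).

Ab, C, Eb, F

A third above Ab in this key is C.
A fifth above Ab in this key is Eb.
A sixth above Ab in this key is F.
Together with the bass Ab, this spells F minor seventh in first inversion.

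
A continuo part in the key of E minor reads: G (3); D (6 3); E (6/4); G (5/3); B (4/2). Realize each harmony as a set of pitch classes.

G (5/3): G, B, D.
D (6/3): D, F#, B.
E (6/4): E, A, C.
G (5/3): G, B, D.
B (6/4/2): B, C, E, G.

G, B, D | D, F#, B | E, A, C | G, B, D | B, C, E, G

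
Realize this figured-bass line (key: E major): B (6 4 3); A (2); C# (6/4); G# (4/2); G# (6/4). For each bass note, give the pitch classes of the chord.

B (6/4/3): B, D#, E, G#.
A (6/4/2): A, B, D#, F#.
C# (6/4): C#, F#, A.
G# (6/4/2): G#, A, C#, E.
G# (6/4): G#, C#, E.

B, D#, E, G# | A, B, D#, F# | C#, F#, A | G#, A, C#, E | G#, C#, E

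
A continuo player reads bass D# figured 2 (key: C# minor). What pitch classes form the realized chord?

D#, E, G#, B

The written figures 2 are shorthand for 6/4/2: the 6/4 are implied.
A second above D# in this key is E.
A fourth above D# in this key is G#.
A sixth above D# in this key is B.
Together with the bass D#, this spells E major seventh in third inversion.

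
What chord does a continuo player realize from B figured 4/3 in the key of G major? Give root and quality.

The figures 4/3 indicate a seventh chord in second inversion.
In second inversion the root lies a fourth above the bass: a fourth above B in G major is E.
The chord tones are B, D, E, G, giving E minor seventh.

E minor seventh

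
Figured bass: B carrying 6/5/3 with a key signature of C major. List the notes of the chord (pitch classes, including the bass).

A third above B in this key is D.
A fifth above B in this key is F.
A sixth above B in this key is G.
Together with the bass B, this spells G dominant seventh in first inversion.

B, D, F, G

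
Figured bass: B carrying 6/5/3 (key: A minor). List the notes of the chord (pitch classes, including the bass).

B, D, F, G

A third above B in this key is D.
A fifth above B in this key is F.
A sixth above B in this key is G.
Together with the bass B, this spells G dominant seventh in first inversion.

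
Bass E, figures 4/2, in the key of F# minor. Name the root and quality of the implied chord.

The figures 4/2 indicate a seventh chord in third inversion.
In third inversion the root lies a second above the bass: a second above E in F# minor is F#.
The chord tones are E, F#, A, C#, giving F# minor seventh.

F# minor seventh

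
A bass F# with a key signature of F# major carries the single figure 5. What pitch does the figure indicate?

Counting 4 letter steps above F# lands on C; in F# major, that letter is C#.

C#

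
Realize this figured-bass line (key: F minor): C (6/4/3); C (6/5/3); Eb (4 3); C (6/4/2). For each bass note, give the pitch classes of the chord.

C (6/4/3): C, Eb, F, Ab.
C (6/5/3): C, Eb, G, Ab.
Eb (6/4/3): Eb, G, Ab, C.
C (6/4/2): C, Db, F, Ab.

C, Eb, F, Ab | C, Eb, G, Ab | Eb, G, Ab, C | C, Db, F, Ab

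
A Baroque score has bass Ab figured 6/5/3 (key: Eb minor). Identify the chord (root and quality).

The figures 6/5/3 indicate a seventh chord in first inversion.
In first inversion the root lies a sixth above the bass: a sixth above Ab in Eb minor is F.
The chord tones are Ab, Cb, Eb, F, giving F half-diminished seventh.

F half-diminished seventh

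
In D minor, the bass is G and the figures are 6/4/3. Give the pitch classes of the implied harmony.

A third above G in this key is Bb.
A fourth above G in this key is C.
A sixth above G in this key is E.
Together with the bass G, this spells C dominant seventh in second inversion.

G, Bb, C, E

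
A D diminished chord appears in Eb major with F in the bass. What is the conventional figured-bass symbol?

F is the third of D diminished, so the chord is in first inversion.
A triad in first inversion is figured 6/3, conventionally abbreviated 6.

6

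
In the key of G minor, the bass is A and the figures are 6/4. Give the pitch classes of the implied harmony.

A, D, F

A fourth above A in this key is D.
A sixth above A in this key is F.
Together with the bass A, this spells D minor in second inversion.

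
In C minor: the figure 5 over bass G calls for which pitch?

Counting 4 letter steps above G lands on D; in C minor, that letter is D.

D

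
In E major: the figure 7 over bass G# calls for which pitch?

F#

Counting 6 letter steps above G# lands on F; in E major, that letter is F#.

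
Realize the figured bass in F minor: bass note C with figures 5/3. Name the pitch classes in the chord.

A third above C in this key is Eb.
A fifth above C in this key is G.
Together with the bass C, this spells C minor in root position.

C, Eb, G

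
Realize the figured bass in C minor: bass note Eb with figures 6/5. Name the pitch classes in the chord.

Eb, G, Bb, C

The written figures 6/5 are shorthand for 6/5/3: the 3 is implied.
A third above Eb in this key is G.
A fifth above Eb in this key is Bb.
A sixth above Eb in this key is C.
Together with the bass Eb, this spells C minor seventh in first inversion.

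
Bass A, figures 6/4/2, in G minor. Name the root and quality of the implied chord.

Bb major seventh

The figures 6/4/2 indicate a seventh chord in third inversion.
In third inversion the root lies a second above the bass: a second above A in G minor is Bb.
The chord tones are A, Bb, D, F, giving Bb major seventh.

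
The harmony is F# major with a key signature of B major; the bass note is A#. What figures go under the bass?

6

A# is the third of F# major, so the chord is in first inversion.
A triad in first inversion is figured 6/3, conventionally abbreviated 6.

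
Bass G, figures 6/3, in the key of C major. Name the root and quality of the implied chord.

The figures 6/3 indicate a triad in first inversion.
In first inversion the root lies a sixth above the bass: a sixth above G in C major is E.
The chord tones are G, B, E, giving E minor.

E minor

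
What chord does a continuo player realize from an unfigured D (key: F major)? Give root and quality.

An unfigured bass indicates a triad in root position.
In root position the bass is the root, so the root is D.
The chord tones are D, F, A, giving D minor.

D minor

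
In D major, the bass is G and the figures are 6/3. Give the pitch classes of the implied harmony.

A third above G in this key is B.
A sixth above G in this key is E.
Together with the bass G, this spells E minor in first inversion.

G, B, E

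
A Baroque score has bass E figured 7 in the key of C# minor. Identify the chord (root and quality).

E major seventh

The figures 7 indicate a seventh chord in root position.
In root position the bass is the root, so the root is E.
The chord tones are E, G#, B, D#, giving E major seventh.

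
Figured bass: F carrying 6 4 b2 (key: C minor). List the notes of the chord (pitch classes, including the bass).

F, Gb, Bb, D

A second above F in this key is G, lowered to Gb by the flat.
A fourth above F in this key is Bb.
A sixth above F in this key is D.
Together with the bass F, this spells Gb augmented major seventh in third inversion.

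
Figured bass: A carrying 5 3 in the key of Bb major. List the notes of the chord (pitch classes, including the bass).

A third above A in this key is C.
A fifth above A in this key is Eb.
Together with the bass A, this spells A diminished in root position.

A, C, Eb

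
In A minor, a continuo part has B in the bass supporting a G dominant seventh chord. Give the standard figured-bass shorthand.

6/5

B is the third of G dominant seventh, so the chord is in first inversion.
A seventh chord in first inversion is figured 6/5/3, conventionally abbreviated 6/5.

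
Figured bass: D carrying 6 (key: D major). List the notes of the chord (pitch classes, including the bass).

D, F#, B

The written figures 6 are shorthand for 6/3: the 3 is implied.
A third above D in this key is F#.
A sixth above D in this key is B.
Together with the bass D, this spells B minor in first inversion.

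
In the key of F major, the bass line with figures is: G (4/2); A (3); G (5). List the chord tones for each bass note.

G, A, C, E | A, C, E | G, Bb, D

G (6/4/2): G, A, C, E.
A (5/3): A, C, E.
G (5/3): G, Bb, D.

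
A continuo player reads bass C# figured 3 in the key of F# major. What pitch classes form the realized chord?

The written figures 3 are shorthand for 5/3: the 5 is implied.
A third above C# in this key is E#.
A fifth above C# in this key is G#.
Together with the bass C#, this spells C# major in root position.

C#, E#, G#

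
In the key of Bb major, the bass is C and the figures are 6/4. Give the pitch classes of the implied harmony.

C, F, A

A fourth above C in this key is F.
A sixth above C in this key is A.
Together with the bass C, this spells F major in second inversion.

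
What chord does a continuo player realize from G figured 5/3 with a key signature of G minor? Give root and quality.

G minor

The figures 5/3 indicate a triad in root position.
In root position the bass is the root, so the root is G.
The chord tones are G, Bb, D, giving G minor.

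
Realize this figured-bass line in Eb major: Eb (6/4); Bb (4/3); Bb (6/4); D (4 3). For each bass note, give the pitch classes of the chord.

Eb (6/4): Eb, Ab, C.
Bb (6/4/3): Bb, D, Eb, G.
Bb (6/4): Bb, Eb, G.
D (6/4/3): D, F, G, Bb.

Eb, Ab, C | Bb, D, Eb, G | Bb, Eb, G | D, F, G, Bb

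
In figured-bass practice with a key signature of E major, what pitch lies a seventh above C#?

B

Counting 6 letter steps above C# lands on B; in E major, that letter is B.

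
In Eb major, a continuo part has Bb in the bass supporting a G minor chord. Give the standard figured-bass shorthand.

6

Bb is the third of G minor, so the chord is in first inversion.
A triad in first inversion is figured 6/3, conventionally abbreviated 6.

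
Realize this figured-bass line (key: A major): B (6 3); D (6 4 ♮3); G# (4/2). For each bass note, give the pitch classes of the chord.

B (6/3): B, D, G#.
D (6/4/♮3): D, F, G#, B.
G# (6/4/2): G#, A, C#, E.

B, D, G# | D, F, G#, B | G#, A, C#, E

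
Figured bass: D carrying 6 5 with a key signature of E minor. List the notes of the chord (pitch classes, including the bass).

The written figures 6 5 are shorthand for 6/5/3: the 3 is implied.
A third above D in this key is F#.
A fifth above D in this key is A.
A sixth above D in this key is B.
Together with the bass D, this spells B minor seventh in first inversion.

D, F#, A, B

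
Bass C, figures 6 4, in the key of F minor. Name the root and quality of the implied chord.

The figures 6 4 indicate a triad in second inversion.
In second inversion the root lies a fourth above the bass: a fourth above C in F minor is F.
The chord tones are C, F, Ab, giving F minor.

F minor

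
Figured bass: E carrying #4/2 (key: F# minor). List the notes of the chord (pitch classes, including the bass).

The written figures #4/2 are shorthand for 6/4/2: the 6 is implied.
A second above E in this key is F#.
A fourth above E in this key is A, raised to A# by the sharp.
A sixth above E in this key is C#.
Together with the bass E, this spells F# dominant seventh in third inversion.

E, F#, A#, C#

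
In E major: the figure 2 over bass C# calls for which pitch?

Counting 1 letter step above C# lands on D; in E major, that letter is D#.

D#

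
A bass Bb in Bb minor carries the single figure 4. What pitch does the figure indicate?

Eb

Counting 3 letter steps above Bb lands on E; in Bb minor, that letter is Eb.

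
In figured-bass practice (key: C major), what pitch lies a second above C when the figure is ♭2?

Counting 1 letter step above C lands on D; in C major, that letter is D.
The b2 figure lowers it a semitone, giving Db.

Db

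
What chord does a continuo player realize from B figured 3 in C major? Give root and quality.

B diminished

The figures 3 indicate a triad in root position.
In root position the bass is the root, so the root is B.
The chord tones are B, D, F, giving B diminished.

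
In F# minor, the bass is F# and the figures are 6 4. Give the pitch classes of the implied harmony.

F#, B, D

A fourth above F# in this key is B.
A sixth above F# in this key is D.
Together with the bass F#, this spells B minor in second inversion.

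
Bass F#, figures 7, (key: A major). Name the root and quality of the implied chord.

The figures 7 indicate a seventh chord in root position.
In root position the bass is the root, so the root is F#.
The chord tones are F#, A, C#, E, giving F# minor seventh.

F# minor seventh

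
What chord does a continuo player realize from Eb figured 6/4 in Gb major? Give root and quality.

The figures 6/4 indicate a triad in second inversion.
In second inversion the root lies a fourth above the bass: a fourth above Eb in Gb major is Ab.
The chord tones are Eb, Ab, Cb, giving Ab minor.

Ab minor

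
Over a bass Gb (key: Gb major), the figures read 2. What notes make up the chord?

Gb, Ab, Cb, Eb

The written figures 2 are shorthand for 6/4/2: the 6/4 are implied.
A second above Gb in this key is Ab.
A fourth above Gb in this key is Cb.
A sixth above Gb in this key is Eb.
Together with the bass Gb, this spells Ab minor seventh in third inversion.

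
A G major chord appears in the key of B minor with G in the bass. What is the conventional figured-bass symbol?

no figures

G is the root of G major, so the chord is in root position.
A triad in root position is figured 5/3, conventionally abbreviated (no figures — root-position triad).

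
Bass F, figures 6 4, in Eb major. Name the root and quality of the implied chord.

The figures 6 4 indicate a triad in second inversion.
In second inversion the root lies a fourth above the bass: a fourth above F in Eb major is Bb.
The chord tones are F, Bb, D, giving Bb major.

Bb major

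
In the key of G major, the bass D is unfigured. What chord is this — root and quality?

D major

An unfigured bass indicates a triad in root position.
In root position the bass is the root, so the root is D.
The chord tones are D, F#, A, giving D major.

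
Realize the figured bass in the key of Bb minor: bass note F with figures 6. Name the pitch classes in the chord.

F, Ab, Db

The written figures 6 are shorthand for 6/3: the 3 is implied.
A third above F in this key is Ab.
A sixth above F in this key is Db.
Together with the bass F, this spells Db major in first inversion.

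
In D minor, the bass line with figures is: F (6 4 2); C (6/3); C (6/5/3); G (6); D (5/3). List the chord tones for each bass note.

F (6/4/2): F, G, Bb, D.
C (6/3): C, E, A.
C (6/5/3): C, E, G, A.
G (6/3): G, Bb, E.
D (5/3): D, F, A.

F, G, Bb, D | C, E, A | C, E, G, A | G, Bb, E | D, F, A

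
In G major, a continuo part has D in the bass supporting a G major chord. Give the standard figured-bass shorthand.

D is the fifth of G major, so the chord is in second inversion.
A triad in second inversion is figured 6/4, conventionally abbreviated 6/4.

6/4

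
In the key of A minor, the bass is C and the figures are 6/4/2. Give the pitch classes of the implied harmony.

C, D, F, A

A second above C in this key is D.
A fourth above C in this key is F.
A sixth above C in this key is A.
Together with the bass C, this spells D minor seventh in third inversion.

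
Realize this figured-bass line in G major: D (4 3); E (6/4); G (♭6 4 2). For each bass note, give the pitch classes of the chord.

D (6/4/3): D, F#, G, B.
E (6/4): E, A, C.
G (b6/4/2): G, A, C, Eb.

D, F#, G, B | E, A, C | G, A, C, Eb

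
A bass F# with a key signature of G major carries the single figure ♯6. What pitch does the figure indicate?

Counting 5 letter steps above F# lands on D; in G major, that letter is D.
The #6 figure raises it a semitone, giving D#.

D#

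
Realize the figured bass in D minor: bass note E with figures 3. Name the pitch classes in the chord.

The written figures 3 are shorthand for 5/3: the 5 is implied.
A third above E in this key is G.
A fifth above E in this key is Bb.
Together with the bass E, this spells E diminished in root position.

E, G, Bb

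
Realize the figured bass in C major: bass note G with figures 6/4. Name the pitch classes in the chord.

A fourth above G in this key is C.
A sixth above G in this key is E.
Together with the bass G, this spells C major in second inversion.

G, C, E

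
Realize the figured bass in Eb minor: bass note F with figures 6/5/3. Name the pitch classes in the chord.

F, Ab, Cb, Db

A third above F in this key is Ab.
A fifth above F in this key is Cb.
A sixth above F in this key is Db.
Together with the bass F, this spells Db dominant seventh in first inversion.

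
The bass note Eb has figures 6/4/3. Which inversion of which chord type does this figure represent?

Intervals of 6/4/3 above the bass form a seventh chord; the bass is the fifth, so this is second inversion.

seventh chord, second inversion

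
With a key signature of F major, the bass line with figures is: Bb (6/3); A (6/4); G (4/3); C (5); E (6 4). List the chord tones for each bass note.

Bb (6/3): Bb, D, G.
A (6/4): A, D, F.
G (6/4/3): G, Bb, C, E.
C (5/3): C, E, G.
E (6/4): E, A, C.

Bb, D, G | A, D, F | G, Bb, C, E | C, E, G | E, A, C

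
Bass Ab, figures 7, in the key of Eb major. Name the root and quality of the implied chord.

The figures 7 indicate a seventh chord in root position.
In root position the bass is the root, so the root is Ab.
The chord tones are Ab, C, Eb, G, giving Ab major seventh.

Ab major seventh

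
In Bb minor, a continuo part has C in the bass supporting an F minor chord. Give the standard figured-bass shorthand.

6/4

C is the fifth of F minor, so the chord is in second inversion.
A triad in second inversion is figured 6/4, conventionally abbreviated 6/4.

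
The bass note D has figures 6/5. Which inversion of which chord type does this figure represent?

seventh chord, first inversion

6/5 is shorthand for 6/5/3.
Intervals of 6/5/3 above the bass form a seventh chord; the bass is the third, so this is first inversion.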